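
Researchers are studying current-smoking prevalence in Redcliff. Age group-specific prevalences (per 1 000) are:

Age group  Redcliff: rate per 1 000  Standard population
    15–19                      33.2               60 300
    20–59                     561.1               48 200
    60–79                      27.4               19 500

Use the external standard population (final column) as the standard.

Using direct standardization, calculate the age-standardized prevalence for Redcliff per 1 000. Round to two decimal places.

231.10

Standard total = 128 000; weights = 0.4711, 0.3766, 0.1523.
Standardized rate: 0.4711×33.2 + 0.3766×561.1 + 0.1523×27.4 = 231.1038 per 1 000.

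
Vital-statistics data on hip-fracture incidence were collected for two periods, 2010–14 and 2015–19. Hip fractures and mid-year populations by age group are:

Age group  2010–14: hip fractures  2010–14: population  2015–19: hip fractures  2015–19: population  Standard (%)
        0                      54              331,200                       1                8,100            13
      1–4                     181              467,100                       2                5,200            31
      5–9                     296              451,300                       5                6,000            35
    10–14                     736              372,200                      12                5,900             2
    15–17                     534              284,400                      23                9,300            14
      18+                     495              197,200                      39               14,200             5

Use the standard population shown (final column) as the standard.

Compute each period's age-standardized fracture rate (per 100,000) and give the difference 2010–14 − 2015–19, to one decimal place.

Age-specific rates per 100,000 for 2010–14: 16.30, 38.75, 65.59, 197.74, 187.76, 251.01.
For 2015–19: 12.35, 38.46, 83.33, 203.39, 247.31, 274.65.
Standard weights: 0.13, 0.31, 0.35, 0.02, 0.14, 0.05.
2010–14: 0.1300×16.30 + 0.3100×38.75 + 0.3500×65.59 + 0.0200×197.74 + 0.1400×187.76 + 0.0500×251.01 = 79.8804 per 100,000.
2015–19: 0.1300×12.35 + 0.3100×38.46 + 0.3500×83.33 + 0.0200×203.39 + 0.1400×247.31 + 0.0500×274.65 = 95.1185 per 100,000.
Difference = 79.8804 − 95.1185 = -15.2381.

-15.2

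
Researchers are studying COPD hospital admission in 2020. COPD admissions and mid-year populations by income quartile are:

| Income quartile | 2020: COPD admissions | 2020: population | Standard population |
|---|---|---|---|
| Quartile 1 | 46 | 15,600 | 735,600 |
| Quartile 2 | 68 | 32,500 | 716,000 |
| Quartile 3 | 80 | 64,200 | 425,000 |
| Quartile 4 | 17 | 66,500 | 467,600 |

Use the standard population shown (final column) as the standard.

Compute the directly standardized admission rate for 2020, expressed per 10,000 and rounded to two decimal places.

18.41

Income-specific rates per 10,000 for 2020: 29.49, 20.92, 12.46, 2.56.
Standard total = 2,344,200; weights = 0.3138, 0.3054, 0.1813, 0.1995.
Standardized rate: 0.3138×29.49 + 0.3054×20.92 + 0.1813×12.46 + 0.1995×2.56 = 18.4127 per 10,000.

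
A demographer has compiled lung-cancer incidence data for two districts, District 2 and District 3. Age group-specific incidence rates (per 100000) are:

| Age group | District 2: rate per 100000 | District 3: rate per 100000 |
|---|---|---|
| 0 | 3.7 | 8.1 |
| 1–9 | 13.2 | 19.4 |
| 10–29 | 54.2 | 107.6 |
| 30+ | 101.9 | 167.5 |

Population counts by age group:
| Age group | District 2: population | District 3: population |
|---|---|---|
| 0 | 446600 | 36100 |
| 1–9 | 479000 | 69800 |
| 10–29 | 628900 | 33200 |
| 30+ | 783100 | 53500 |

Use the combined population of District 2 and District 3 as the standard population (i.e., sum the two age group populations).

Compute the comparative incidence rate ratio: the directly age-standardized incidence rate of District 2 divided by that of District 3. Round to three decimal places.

0.576

Combined standard total = 2530200; weights = 0.1908, 0.2169, 0.2617, 0.3306.
District 2: 0.1908×3.7 + 0.2169×13.2 + 0.2617×54.2 + 0.3306×101.9 = 51.4448 per 100000.
District 3: 0.1908×8.1 + 0.2169×19.4 + 0.2617×107.6 + 0.3306×167.5 = 89.2930 per 100000.
Ratio = 51.4448 ÷ 89.2930 = 0.57613.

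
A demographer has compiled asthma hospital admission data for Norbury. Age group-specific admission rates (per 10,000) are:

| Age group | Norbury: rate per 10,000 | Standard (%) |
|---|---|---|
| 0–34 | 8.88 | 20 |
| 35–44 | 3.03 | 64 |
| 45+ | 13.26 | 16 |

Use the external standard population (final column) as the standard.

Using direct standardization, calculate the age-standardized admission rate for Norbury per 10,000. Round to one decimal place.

5.8

Standard weights: 0.20, 0.64, 0.16.
Standardized rate: 0.2000×8.88 + 0.6400×3.03 + 0.1600×13.26 = 5.8368 per 10,000.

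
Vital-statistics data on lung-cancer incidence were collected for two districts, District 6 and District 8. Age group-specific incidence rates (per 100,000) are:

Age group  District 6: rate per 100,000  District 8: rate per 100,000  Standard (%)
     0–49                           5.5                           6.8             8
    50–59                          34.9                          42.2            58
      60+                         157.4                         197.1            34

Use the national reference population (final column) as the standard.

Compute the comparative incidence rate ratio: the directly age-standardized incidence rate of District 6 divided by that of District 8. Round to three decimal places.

0.806

Standard weights: 0.08, 0.58, 0.34.
District 6: 0.0800×5.5 + 0.5800×34.9 + 0.3400×157.4 = 74.1980 per 100,000.
District 8: 0.0800×6.8 + 0.5800×42.2 + 0.3400×197.1 = 92.0340 per 100,000.
Ratio = 74.1980 ÷ 92.0340 = 0.80620.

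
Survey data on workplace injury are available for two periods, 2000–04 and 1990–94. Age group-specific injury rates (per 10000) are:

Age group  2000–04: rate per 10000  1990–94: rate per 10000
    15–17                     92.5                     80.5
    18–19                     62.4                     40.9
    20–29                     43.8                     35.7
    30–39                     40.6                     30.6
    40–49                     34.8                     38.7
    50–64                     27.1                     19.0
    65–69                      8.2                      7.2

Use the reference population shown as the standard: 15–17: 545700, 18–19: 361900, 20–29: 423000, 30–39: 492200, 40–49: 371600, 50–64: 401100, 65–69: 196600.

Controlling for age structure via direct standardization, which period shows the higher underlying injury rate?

Standard total = 2792100; weights = 0.1954, 0.1296, 0.1515, 0.1763, 0.1331, 0.1437, 0.0704.
2000–04: 0.1954×92.5 + 0.1296×62.4 + 0.1515×43.8 + 0.1763×40.6 + 0.1331×34.8 + 0.1437×27.1 + 0.0704×8.2 = 49.0613 per 10000.
1990–94: 0.1954×80.5 + 0.1296×40.9 + 0.1515×35.7 + 0.1763×30.6 + 0.1331×38.7 + 0.1437×19.0 + 0.0704×7.2 = 40.2243 per 10000.

2000–04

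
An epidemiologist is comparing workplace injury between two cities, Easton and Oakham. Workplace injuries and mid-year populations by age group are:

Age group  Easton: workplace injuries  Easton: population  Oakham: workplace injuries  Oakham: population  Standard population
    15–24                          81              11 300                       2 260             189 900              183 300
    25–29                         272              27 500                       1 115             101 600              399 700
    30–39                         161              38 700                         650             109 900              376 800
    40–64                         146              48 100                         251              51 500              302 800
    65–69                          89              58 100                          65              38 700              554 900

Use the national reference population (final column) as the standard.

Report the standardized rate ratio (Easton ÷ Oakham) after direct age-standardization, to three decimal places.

Age-specific rates per 10 000 for Easton: 71.68, 98.91, 41.60, 30.35, 15.32.
For Oakham: 119.01, 109.74, 59.14, 48.74, 16.80.
Standard total = 1 817 500; weights = 0.1009, 0.2199, 0.2073, 0.1666, 0.3053.
Easton: 0.1009×71.68 + 0.2199×98.91 + 0.2073×41.60 + 0.1666×30.35 + 0.3053×15.32 = 47.3398 per 10 000.
Oakham: 0.1009×119.01 + 0.2199×109.74 + 0.2073×59.14 + 0.1666×48.74 + 0.3053×16.80 = 61.6467 per 10 000.
Ratio = 47.3398 ÷ 61.6467 = 0.76792.

0.768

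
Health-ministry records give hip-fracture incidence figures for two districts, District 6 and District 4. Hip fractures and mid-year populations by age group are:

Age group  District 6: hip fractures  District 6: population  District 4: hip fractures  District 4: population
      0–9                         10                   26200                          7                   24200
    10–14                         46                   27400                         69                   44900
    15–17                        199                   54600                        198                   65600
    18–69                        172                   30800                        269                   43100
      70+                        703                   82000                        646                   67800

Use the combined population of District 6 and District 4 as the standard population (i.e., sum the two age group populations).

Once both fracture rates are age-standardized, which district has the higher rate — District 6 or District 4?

Age-specific rates per 100000 for District 6: 38.17, 167.88, 364.47, 558.44, 857.32.
For District 4: 28.93, 153.67, 301.83, 624.13, 952.80.
Combined standard total = 466600; weights = 0.1080, 0.1550, 0.2576, 0.1584, 0.3210.
District 6: 0.1080×38.17 + 0.1550×167.88 + 0.2576×364.47 + 0.1584×558.44 + 0.3210×857.32 = 487.7105 per 100000.
District 4: 0.1080×28.93 + 0.1550×153.67 + 0.2576×301.83 + 0.1584×624.13 + 0.3210×952.80 = 509.4330 per 100000.
The crude rates (511.31 vs 484.12) would put District 6 higher, but that reflects its age composition; once standardized to a common age structure, District 4 has the higher underlying rate.

District 4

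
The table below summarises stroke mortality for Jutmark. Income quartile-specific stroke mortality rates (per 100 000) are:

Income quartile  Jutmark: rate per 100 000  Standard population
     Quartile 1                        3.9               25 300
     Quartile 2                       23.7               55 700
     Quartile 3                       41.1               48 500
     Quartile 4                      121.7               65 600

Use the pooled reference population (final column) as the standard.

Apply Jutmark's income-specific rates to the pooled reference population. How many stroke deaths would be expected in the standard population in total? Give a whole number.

Expected stroke deaths = Σ (standard pop × income-specific rate ÷ 100 000)
= 25 300×3.9/100 000 + 55 700×23.7/100 000 + 48 500×41.1/100 000 + 65 600×121.7/100 000
= 0.99 + 13.20 + 19.93 + 79.84 = 113.96.

114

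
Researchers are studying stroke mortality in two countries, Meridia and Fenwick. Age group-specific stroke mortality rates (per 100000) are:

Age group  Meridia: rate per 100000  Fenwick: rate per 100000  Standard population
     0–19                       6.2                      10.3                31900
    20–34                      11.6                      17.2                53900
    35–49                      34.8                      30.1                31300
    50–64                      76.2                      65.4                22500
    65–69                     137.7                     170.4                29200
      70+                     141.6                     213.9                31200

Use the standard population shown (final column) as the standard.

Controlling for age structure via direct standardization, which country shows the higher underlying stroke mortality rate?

Fenwick

Standard total = 200000; weights = 0.1595, 0.2695, 0.1565, 0.1125, 0.1460, 0.1560.
Meridia: 0.1595×6.2 + 0.2695×11.6 + 0.1565×34.8 + 0.1125×76.2 + 0.1460×137.7 + 0.1560×141.6 = 60.3276 per 100000.
Fenwick: 0.1595×10.3 + 0.2695×17.2 + 0.1565×30.1 + 0.1125×65.4 + 0.1460×170.4 + 0.1560×213.9 = 76.5932 per 100000.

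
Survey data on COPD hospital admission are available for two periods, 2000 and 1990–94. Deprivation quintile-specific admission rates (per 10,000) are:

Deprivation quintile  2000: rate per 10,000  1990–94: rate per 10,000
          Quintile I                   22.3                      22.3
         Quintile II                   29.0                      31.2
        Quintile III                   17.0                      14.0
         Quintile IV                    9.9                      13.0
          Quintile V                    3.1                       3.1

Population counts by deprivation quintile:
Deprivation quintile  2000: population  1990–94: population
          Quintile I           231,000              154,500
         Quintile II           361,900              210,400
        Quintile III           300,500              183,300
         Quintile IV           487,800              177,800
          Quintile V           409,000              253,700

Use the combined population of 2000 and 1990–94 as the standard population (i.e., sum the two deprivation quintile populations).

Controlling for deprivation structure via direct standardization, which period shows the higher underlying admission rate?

Combined standard total = 2,769,900; weights = 0.1392, 0.2066, 0.1747, 0.2403, 0.2393.
2000: 0.1392×22.3 + 0.2066×29.0 + 0.1747×17.0 + 0.2403×9.9 + 0.2393×3.1 = 15.1853 per 10,000.
1990–94: 0.1392×22.3 + 0.2066×31.2 + 0.1747×14.0 + 0.2403×13.0 + 0.2393×3.1 = 15.8608 per 10,000.

1990–94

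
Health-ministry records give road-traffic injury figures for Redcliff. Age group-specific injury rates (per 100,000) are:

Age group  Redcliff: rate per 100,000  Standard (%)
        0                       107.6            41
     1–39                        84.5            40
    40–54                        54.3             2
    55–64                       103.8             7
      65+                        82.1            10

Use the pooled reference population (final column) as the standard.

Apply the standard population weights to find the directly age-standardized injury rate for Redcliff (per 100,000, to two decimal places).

Standard weights: 0.41, 0.40, 0.02, 0.07, 0.10.
Standardized rate: 0.4100×107.6 + 0.4000×84.5 + 0.0200×54.3 + 0.0700×103.8 + 0.1000×82.1 = 94.4780 per 100,000.

94.48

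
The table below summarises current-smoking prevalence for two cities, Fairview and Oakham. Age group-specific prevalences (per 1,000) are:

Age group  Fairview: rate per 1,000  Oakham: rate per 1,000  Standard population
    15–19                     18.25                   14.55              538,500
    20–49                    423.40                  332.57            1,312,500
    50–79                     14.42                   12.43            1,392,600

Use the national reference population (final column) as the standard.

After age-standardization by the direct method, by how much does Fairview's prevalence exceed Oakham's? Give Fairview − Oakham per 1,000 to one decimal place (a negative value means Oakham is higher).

38.2

Standard total = 3,243,600; weights = 0.1660, 0.4046, 0.4293.
Fairview: 0.1660×18.25 + 0.4046×423.40 + 0.4293×14.42 = 180.5467 per 1,000.
Oakham: 0.1660×14.55 + 0.4046×332.57 + 0.4293×12.43 = 142.3244 per 1,000.
Difference = 180.5467 − 142.3244 = 38.2224.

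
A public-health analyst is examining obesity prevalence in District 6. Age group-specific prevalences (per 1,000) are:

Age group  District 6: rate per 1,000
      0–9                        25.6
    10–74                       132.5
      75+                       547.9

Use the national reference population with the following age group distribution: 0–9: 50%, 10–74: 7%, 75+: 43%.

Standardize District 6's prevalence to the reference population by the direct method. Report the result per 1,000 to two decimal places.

257.67

Standard weights: 0.50, 0.07, 0.43.
Standardized rate: 0.5000×25.6 + 0.0700×132.5 + 0.4300×547.9 = 257.6720 per 1,000.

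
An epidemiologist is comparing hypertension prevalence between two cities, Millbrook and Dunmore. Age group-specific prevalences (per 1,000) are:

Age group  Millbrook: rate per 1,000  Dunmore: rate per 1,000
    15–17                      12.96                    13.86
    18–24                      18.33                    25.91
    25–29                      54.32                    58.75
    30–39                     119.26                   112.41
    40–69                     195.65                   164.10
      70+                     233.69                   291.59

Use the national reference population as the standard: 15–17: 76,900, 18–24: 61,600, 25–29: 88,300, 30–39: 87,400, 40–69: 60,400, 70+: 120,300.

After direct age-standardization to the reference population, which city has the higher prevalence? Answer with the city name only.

Standard total = 494,900; weights = 0.1554, 0.1245, 0.1784, 0.1766, 0.1220, 0.2431.
Millbrook: 0.1554×12.96 + 0.1245×18.33 + 0.1784×54.32 + 0.1766×119.26 + 0.1220×195.65 + 0.2431×233.69 = 115.7319 per 1,000.
Dunmore: 0.1554×13.86 + 0.1245×25.91 + 0.1784×58.75 + 0.1766×112.41 + 0.1220×164.10 + 0.2431×291.59 = 126.6197 per 1,000.

Dunmore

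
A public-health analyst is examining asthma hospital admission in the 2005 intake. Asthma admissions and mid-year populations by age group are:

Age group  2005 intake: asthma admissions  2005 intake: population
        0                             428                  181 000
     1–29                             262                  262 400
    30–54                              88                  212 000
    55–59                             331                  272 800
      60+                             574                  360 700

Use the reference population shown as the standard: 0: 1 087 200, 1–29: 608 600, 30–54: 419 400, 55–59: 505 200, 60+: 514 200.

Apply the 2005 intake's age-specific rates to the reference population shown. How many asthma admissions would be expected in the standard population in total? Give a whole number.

Age-specific rates per 10 000 for the 2005 intake: 23.65, 9.98, 4.15, 12.13, 15.91.
Expected asthma admissions = Σ (standard pop × age-specific rate ÷ 10 000)
= 1 087 200×23.65/10 000 + 608 600×9.98/10 000 + 419 400×4.15/10 000 + 505 200×12.13/10 000 + 514 200×15.91/10 000
= 2570.84 + 607.67 + 174.09 + 612.98 + 818.27 = 4783.85.

4784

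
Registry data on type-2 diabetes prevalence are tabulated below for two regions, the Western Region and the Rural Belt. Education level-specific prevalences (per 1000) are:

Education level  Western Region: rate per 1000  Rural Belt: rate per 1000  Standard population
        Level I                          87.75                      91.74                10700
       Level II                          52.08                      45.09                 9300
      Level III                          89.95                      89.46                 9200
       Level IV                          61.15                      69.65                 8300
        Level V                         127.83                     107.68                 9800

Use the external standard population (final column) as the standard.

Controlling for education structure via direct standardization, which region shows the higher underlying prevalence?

Standard total = 47300; weights = 0.2262, 0.1966, 0.1945, 0.1755, 0.2072.
The Western Region: 0.2262×87.75 + 0.1966×52.08 + 0.1945×89.95 + 0.1755×61.15 + 0.2072×127.83 = 84.8010 per 1000.
The Rural Belt: 0.2262×91.74 + 0.1966×45.09 + 0.1945×89.46 + 0.1755×69.65 + 0.2072×107.68 = 81.5507 per 1000.

Western Region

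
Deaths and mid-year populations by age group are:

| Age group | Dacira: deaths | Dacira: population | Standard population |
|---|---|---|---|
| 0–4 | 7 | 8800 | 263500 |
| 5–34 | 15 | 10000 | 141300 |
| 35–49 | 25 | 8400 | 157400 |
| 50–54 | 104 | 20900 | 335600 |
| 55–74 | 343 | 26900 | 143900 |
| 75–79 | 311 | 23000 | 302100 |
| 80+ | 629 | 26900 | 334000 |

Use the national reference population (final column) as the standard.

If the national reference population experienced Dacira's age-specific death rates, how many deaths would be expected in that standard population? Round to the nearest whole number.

Age-specific rates per 1000 for Dacira: 0.795, 1.500, 2.976, 4.976, 12.751, 13.522, 23.383.
Expected deaths = Σ (standard pop × age-specific rate ÷ 1000)
= 263500×0.795/1000 + 141300×1.500/1000 + 157400×2.976/1000 + 335600×4.976/1000 + 143900×12.751/1000 + 302100×13.522/1000 + 334000×23.383/1000
= 209.60 + 211.95 + 468.45 + 1669.97 + 1834.86 + 4084.92 + 7809.89 = 16289.64.

16290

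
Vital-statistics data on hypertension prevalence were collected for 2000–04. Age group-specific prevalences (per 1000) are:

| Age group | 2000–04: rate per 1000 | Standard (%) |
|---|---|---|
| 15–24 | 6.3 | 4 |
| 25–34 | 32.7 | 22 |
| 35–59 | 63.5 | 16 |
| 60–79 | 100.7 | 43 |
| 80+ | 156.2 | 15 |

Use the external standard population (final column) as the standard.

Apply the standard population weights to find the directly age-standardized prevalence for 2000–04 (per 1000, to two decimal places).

84.34

Standard weights: 0.04, 0.22, 0.16, 0.43, 0.15.
Standardized rate: 0.0400×6.3 + 0.2200×32.7 + 0.1600×63.5 + 0.4300×100.7 + 0.1500×156.2 = 84.3370 per 1000.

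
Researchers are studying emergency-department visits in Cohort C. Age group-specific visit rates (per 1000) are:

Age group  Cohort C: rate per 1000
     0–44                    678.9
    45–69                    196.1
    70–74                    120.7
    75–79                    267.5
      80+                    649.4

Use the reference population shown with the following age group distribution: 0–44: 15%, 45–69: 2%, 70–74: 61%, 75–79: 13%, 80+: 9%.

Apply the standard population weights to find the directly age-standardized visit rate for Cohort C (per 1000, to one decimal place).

272.6

Standard weights: 0.15, 0.02, 0.61, 0.13, 0.09.
Standardized rate: 0.1500×678.9 + 0.0200×196.1 + 0.6100×120.7 + 0.1300×267.5 + 0.0900×649.4 = 272.6050 per 1000.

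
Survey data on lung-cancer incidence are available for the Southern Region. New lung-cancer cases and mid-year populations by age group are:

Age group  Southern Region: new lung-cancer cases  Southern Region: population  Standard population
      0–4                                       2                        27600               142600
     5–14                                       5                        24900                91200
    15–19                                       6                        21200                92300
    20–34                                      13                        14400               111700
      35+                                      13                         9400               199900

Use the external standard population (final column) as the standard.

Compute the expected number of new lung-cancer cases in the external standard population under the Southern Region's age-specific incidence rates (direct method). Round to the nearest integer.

432

Age-specific rates per 100000 for the Southern Region: 7.25, 20.08, 28.30, 90.28, 138.30.
Expected new lung-cancer cases = Σ (standard pop × age-specific rate ÷ 100000)
= 142600×7.25/100000 + 91200×20.08/100000 + 92300×28.30/100000 + 111700×90.28/100000 + 199900×138.30/100000
= 10.33 + 18.31 + 26.12 + 100.84 + 276.46 = 432.07.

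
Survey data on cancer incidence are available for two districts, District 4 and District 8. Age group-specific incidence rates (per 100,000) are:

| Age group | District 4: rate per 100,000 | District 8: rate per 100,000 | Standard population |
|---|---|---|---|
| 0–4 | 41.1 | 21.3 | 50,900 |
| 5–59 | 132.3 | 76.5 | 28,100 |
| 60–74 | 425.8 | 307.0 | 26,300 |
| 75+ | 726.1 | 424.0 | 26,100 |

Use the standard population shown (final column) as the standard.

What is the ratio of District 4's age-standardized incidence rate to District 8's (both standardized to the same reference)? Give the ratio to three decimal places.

1.607

Standard total = 131,400; weights = 0.3874, 0.2139, 0.2002, 0.1986.
District 4: 0.3874×41.1 + 0.2139×132.3 + 0.2002×425.8 + 0.1986×726.1 = 273.6634 per 100,000.
District 8: 0.3874×21.3 + 0.2139×76.5 + 0.2002×307.0 + 0.1986×424.0 = 170.2764 per 100,000.
Ratio = 273.6634 ÷ 170.2764 = 1.60717.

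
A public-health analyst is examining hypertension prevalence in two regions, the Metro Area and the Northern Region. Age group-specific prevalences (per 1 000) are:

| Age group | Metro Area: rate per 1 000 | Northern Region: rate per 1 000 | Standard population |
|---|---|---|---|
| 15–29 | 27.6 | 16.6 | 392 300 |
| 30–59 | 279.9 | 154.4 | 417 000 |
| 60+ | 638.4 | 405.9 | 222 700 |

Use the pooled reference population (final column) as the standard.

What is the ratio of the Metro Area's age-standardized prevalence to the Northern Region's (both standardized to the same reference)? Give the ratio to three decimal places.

1.672

Standard total = 1 032 000; weights = 0.3801, 0.4041, 0.2158.
The Metro Area: 0.3801×27.6 + 0.4041×279.9 + 0.2158×638.4 = 261.3541 per 1 000.
The Northern Region: 0.3801×16.6 + 0.4041×154.4 + 0.2158×405.9 = 156.2896 per 1 000.
Ratio = 261.3541 ÷ 156.2896 = 1.67224.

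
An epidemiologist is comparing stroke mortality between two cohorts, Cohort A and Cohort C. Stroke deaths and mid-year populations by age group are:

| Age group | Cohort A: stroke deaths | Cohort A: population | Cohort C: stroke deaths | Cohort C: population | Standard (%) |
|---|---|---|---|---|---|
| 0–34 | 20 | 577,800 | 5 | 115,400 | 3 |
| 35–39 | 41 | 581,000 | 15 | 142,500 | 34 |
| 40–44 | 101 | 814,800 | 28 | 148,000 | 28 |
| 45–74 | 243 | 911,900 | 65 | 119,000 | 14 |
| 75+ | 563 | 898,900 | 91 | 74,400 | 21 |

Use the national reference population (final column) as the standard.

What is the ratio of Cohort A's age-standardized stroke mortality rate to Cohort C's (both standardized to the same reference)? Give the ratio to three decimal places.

Age-specific rates per 100,000 for Cohort A: 3.46, 7.06, 12.40, 26.65, 62.63.
For Cohort C: 4.33, 10.53, 18.92, 54.62, 122.31.
Standard weights: 0.03, 0.34, 0.28, 0.14, 0.21.
Cohort A: 0.0300×3.46 + 0.3400×7.06 + 0.2800×12.40 + 0.1400×26.65 + 0.2100×62.63 = 22.8574 per 100,000.
Cohort C: 0.0300×4.33 + 0.3400×10.53 + 0.2800×18.92 + 0.1400×54.62 + 0.2100×122.31 = 42.3388 per 100,000.
Ratio = 22.8574 ÷ 42.3388 = 0.53987.

0.540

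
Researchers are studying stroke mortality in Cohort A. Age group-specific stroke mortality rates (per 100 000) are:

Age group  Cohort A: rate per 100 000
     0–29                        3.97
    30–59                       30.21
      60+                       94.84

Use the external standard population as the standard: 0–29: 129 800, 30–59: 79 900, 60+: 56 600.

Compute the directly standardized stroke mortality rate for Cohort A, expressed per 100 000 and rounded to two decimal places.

Standard total = 266 300; weights = 0.4874, 0.3000, 0.2125.
Standardized rate: 0.4874×3.97 + 0.3000×30.21 + 0.2125×94.84 = 31.1567 per 100 000.

31.16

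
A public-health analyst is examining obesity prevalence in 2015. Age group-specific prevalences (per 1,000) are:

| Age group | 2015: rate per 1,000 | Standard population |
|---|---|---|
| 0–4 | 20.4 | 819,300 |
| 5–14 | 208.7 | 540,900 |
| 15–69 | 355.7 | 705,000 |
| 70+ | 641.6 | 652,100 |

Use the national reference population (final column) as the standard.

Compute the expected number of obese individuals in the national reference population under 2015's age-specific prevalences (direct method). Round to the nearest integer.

798755

Expected obese individuals = Σ (standard pop × age-specific rate ÷ 1,000)
= 819,300×20.4/1,000 + 540,900×208.7/1,000 + 705,000×355.7/1,000 + 652,100×641.6/1,000
= 16713.72 + 112885.83 + 250768.50 + 418387.36 = 798755.41.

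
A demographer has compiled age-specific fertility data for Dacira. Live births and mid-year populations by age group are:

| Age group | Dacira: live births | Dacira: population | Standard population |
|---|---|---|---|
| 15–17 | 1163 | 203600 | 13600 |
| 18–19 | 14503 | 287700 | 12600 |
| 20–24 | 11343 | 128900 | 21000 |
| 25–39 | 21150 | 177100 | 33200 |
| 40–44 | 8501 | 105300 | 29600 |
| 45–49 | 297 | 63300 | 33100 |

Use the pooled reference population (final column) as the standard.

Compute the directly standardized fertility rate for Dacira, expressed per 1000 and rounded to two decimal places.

63.39

Age-specific rates per 1000 for Dacira: 5.712, 50.410, 87.998, 119.424, 80.731, 4.692.
Standard total = 143100; weights = 0.0950, 0.0881, 0.1468, 0.2320, 0.2068, 0.2313.
Standardized rate: 0.0950×5.712 + 0.0881×50.410 + 0.1468×87.998 + 0.2320×119.424 + 0.2068×80.731 + 0.2313×4.692 = 63.3868 per 1000.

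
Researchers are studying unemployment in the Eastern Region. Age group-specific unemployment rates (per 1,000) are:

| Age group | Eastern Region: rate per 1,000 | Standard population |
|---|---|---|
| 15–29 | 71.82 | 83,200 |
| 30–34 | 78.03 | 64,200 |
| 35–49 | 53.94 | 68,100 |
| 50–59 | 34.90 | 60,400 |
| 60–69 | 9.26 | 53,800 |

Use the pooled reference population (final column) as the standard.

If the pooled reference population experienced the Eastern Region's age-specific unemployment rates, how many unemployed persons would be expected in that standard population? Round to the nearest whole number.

17264

Expected unemployed persons = Σ (standard pop × age-specific rate ÷ 1,000)
= 83,200×71.82/1,000 + 64,200×78.03/1,000 + 68,100×53.94/1,000 + 60,400×34.90/1,000 + 53,800×9.26/1,000
= 5975.42 + 5009.53 + 3673.31 + 2107.96 + 498.19 = 17264.41.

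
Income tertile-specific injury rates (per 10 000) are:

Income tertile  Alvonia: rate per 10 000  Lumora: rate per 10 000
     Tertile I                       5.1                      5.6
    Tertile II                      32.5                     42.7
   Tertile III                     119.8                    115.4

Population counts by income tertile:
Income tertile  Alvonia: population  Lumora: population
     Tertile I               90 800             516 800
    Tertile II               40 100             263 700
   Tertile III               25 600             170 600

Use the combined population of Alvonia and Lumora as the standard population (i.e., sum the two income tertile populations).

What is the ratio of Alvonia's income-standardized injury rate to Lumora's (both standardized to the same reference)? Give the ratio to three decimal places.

Combined standard total = 1 107 600; weights = 0.5486, 0.2743, 0.1771.
Alvonia: 0.5486×5.1 + 0.2743×32.5 + 0.1771×119.8 = 32.9334 per 10 000.
Lumora: 0.5486×5.6 + 0.2743×42.7 + 0.1771×115.4 = 35.2260 per 10 000.
Ratio = 32.9334 ÷ 35.2260 = 0.93492.

0.935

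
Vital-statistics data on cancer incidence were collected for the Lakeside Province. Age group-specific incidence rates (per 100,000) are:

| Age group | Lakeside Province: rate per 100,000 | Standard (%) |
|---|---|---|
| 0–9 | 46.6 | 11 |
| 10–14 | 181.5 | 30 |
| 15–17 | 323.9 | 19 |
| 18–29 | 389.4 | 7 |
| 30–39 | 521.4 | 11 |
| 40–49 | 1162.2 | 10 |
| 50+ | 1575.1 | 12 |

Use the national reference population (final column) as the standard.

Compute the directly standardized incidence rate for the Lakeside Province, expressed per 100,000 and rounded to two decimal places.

510.96

Standard weights: 0.11, 0.30, 0.19, 0.07, 0.11, 0.10, 0.12.
Standardized rate: 0.1100×46.6 + 0.3000×181.5 + 0.1900×323.9 + 0.0700×389.4 + 0.1100×521.4 + 0.1000×1162.2 + 0.1200×1575.1 = 510.9610 per 100,000.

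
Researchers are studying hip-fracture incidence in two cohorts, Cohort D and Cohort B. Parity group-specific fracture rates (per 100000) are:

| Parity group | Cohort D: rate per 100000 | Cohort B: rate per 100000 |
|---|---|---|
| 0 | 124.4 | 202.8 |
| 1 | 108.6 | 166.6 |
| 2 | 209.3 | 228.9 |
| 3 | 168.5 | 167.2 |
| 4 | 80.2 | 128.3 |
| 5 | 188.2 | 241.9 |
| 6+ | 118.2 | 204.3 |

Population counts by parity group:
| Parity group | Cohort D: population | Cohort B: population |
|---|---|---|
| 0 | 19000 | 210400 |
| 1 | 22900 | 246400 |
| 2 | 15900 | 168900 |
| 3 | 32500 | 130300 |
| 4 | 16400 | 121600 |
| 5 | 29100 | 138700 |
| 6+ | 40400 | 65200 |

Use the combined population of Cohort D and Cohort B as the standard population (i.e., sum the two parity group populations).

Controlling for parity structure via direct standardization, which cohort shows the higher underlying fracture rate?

Combined standard total = 1257700; weights = 0.1824, 0.2141, 0.1469, 0.1294, 0.1097, 0.1334, 0.0840.
Cohort D: 0.1824×124.4 + 0.2141×108.6 + 0.1469×209.3 + 0.1294×168.5 + 0.1097×80.2 + 0.1334×188.2 + 0.0840×118.2 = 142.3418 per 100000.
Cohort B: 0.1824×202.8 + 0.2141×166.6 + 0.1469×228.9 + 0.1294×167.2 + 0.1097×128.3 + 0.1334×241.9 + 0.0840×204.3 = 191.4438 per 100000.

Cohort B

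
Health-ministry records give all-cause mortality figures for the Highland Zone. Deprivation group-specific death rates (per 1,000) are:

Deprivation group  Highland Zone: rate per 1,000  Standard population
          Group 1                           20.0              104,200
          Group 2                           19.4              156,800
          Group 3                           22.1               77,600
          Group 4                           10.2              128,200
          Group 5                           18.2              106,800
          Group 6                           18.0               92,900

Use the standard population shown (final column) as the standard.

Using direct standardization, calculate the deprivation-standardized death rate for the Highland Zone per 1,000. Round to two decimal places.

Standard total = 666,500; weights = 0.1563, 0.2353, 0.1164, 0.1923, 0.1602, 0.1394.
Standardized rate: 0.1563×20.0 + 0.2353×19.4 + 0.1164×22.1 + 0.1923×10.2 + 0.1602×18.2 + 0.1394×18.0 = 17.6511 per 1,000.

17.65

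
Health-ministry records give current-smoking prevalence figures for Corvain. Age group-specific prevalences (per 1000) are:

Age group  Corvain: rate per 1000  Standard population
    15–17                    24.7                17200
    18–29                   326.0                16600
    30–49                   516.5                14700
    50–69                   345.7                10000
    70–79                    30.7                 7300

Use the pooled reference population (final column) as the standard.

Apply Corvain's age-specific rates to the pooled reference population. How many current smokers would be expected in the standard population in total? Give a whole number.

17110

Expected current smokers = Σ (standard pop × age-specific rate ÷ 1000)
= 17200×24.7/1000 + 16600×326.0/1000 + 14700×516.5/1000 + 10000×345.7/1000 + 7300×30.7/1000
= 424.84 + 5411.60 + 7592.55 + 3457.00 + 224.11 = 17110.10.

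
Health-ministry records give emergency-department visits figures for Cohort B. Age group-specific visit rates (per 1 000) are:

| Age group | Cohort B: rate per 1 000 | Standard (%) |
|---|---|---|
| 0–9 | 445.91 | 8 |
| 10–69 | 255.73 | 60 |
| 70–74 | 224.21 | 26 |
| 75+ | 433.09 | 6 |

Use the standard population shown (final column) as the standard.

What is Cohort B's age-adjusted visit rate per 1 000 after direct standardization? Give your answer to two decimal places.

273.39

Standard weights: 0.08, 0.60, 0.26, 0.06.
Standardized rate: 0.0800×445.91 + 0.6000×255.73 + 0.2600×224.21 + 0.0600×433.09 = 273.3908 per 1 000.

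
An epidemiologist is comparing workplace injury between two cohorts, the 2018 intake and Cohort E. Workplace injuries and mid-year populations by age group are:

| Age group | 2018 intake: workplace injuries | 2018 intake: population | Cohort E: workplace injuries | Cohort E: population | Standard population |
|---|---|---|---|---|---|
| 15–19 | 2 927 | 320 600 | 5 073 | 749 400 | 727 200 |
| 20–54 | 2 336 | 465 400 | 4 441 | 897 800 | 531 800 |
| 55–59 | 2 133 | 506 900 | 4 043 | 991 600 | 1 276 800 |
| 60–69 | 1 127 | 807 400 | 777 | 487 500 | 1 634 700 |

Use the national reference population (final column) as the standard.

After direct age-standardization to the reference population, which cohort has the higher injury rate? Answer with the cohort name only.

2018 intake

Age-specific rates per 10 000 for the 2018 intake: 91.30, 50.19, 42.08, 13.96.
For Cohort E: 67.69, 49.47, 40.77, 15.94.
Standard total = 4 170 500; weights = 0.1744, 0.1275, 0.3062, 0.3920.
The 2018 intake: 0.1744×91.30 + 0.1275×50.19 + 0.3062×42.08 + 0.3920×13.96 = 40.6736 per 10 000.
Cohort E: 0.1744×67.69 + 0.1275×49.47 + 0.3062×40.77 + 0.3920×15.94 = 36.8411 per 10 000.
The crude rates (40.58 vs 45.85) would put Cohort E higher, but that reflects its age composition; once standardized to a common age structure, the 2018 intake has the higher underlying rate.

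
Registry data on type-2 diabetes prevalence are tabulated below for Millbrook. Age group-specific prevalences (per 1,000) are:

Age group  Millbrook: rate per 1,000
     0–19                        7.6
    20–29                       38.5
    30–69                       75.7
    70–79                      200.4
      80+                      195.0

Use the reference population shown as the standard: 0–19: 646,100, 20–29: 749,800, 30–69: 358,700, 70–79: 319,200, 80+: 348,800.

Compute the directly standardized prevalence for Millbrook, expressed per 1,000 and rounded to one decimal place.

Standard total = 2,422,600; weights = 0.2667, 0.3095, 0.1481, 0.1318, 0.1440.
Standardized rate: 0.2667×7.6 + 0.3095×38.5 + 0.1481×75.7 + 0.1318×200.4 + 0.1440×195.0 = 79.6314 per 1,000.

79.6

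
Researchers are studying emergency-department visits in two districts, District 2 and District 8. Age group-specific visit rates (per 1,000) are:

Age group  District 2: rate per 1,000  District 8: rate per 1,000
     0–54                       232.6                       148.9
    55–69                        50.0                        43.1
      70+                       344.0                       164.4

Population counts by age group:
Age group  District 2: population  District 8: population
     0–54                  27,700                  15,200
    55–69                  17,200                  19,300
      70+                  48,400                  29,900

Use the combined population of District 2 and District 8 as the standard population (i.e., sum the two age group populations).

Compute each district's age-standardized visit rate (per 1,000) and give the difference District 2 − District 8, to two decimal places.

Combined standard total = 157,700; weights = 0.2720, 0.2315, 0.4965.
District 2: 0.2720×232.6 + 0.2315×50.0 + 0.4965×344.0 = 245.6483 per 1,000.
District 8: 0.2720×148.9 + 0.2315×43.1 + 0.4965×164.4 = 132.1083 per 1,000.
Difference = 245.6483 − 132.1083 = 113.5400.

113.54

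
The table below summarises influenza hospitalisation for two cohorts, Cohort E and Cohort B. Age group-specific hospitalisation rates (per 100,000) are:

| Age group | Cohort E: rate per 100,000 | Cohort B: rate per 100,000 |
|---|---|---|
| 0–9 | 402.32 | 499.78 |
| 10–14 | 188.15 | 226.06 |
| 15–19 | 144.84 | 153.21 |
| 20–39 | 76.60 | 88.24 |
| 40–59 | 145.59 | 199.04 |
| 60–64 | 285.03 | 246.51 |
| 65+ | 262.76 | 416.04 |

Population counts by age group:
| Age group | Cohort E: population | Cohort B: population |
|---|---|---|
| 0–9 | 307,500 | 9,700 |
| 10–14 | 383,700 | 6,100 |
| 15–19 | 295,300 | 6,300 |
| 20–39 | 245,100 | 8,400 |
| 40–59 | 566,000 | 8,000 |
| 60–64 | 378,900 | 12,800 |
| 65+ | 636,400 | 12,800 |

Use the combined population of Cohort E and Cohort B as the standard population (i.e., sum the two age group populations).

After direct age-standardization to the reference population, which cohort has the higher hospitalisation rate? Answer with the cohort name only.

Cohort B

Combined standard total = 2,877,000; weights = 0.1103, 0.1355, 0.1048, 0.0881, 0.1995, 0.1361, 0.2257.
Cohort E: 0.1103×402.32 + 0.1355×188.15 + 0.1048×144.84 + 0.0881×76.60 + 0.1995×145.59 + 0.1361×285.03 + 0.2257×262.76 = 218.9285 per 100,000.
Cohort B: 0.1103×499.78 + 0.1355×226.06 + 0.1048×153.21 + 0.0881×88.24 + 0.1995×199.04 + 0.1361×246.51 + 0.2257×416.04 = 276.7207 per 100,000.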